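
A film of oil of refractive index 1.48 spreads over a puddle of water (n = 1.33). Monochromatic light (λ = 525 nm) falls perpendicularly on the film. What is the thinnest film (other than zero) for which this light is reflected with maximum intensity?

At the upper boundary (n = 1.0 to n = 1.48) the reflected ray undergoes a half-wave phase shift.
At the lower boundary (n = 1.48 to n = 1.33) the reflected ray undergoes no phase shift.
Exactly one π shift → a net half-wave offset.
With one net inversion, constructive interference in reflection requires 2 n t = (m + ½) λ.
Minimum at m = 0: t = λ / (4 n) = 525 / (4 × 1.48) = 88.7 nm.

88.7 nm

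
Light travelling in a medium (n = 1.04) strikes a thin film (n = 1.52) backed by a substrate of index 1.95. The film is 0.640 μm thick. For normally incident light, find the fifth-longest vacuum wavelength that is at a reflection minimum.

Top surface (1.04 → 1.52): reflection off a higher-index medium gives a half-wave phase shift.
Ray reflecting at the bottom interface goes from n = 1.52 toward n = 1.95: a half-wave phase shift.
Zero or two π shifts → no net half-wave offset.
So the condition for destructive reflection is 2 n t = (m + ½) λ.
λ = 2 n t / (m + ½). The fifth-longest wavelength is m = 4: λ = 2 × 1.52 × 640 / 4.50 = 432 nm.

432 nm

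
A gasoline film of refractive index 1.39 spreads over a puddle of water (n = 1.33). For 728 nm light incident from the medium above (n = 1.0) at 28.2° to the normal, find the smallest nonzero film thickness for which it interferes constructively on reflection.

At the upper boundary (n = 1.0 to n = 1.39) the reflected ray undergoes a half-wave phase shift.
Ray reflecting at the bottom interface goes from n = 1.39 toward n = 1.33: no phase shift.
The two reflections differ by half a wavelength.
So the condition for constructive reflection is 2 n t cos θ_r = (m + ½) λ.
Snell's law: 1.0 sin 28.2° = 1.39 sin θ_r → sin θ_r = 0.340, cos θ_r = 0.940.
Minimum at m = 0: t = λ / (4 n cos θ_r) = 728 / (4 × 1.39 × 0.940) = 139 nm.

139 nm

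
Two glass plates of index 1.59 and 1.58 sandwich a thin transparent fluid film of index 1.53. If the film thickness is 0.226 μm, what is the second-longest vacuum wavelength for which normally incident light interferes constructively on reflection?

461 nm

Top surface (1.59 → 1.53): reflection off a lower-index medium gives no phase shift.
Ray reflecting at the bottom interface goes from n = 1.53 toward n = 1.58: a half-wave phase shift.
Exactly one π shift → a net half-wave offset.
With one net inversion, constructive interference in reflection requires 2 n t = (m + ½) λ.
λ = 2 n t / (m + ½). The second-longest wavelength is m = 1: λ = 2 × 1.53 × 226 / 1.50 = 461 nm.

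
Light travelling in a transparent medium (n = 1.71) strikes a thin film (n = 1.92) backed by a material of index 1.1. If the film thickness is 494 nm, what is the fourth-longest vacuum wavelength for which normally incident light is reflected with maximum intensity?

At the upper boundary (n = 1.71 to n = 1.92) the reflected ray undergoes a half-wave phase shift.
Ray reflecting at the bottom interface goes from n = 1.92 toward n = 1.1: no phase shift.
Exactly one π shift → a net half-wave offset.
So the condition for constructive reflection is 2 n t = (m + ½) λ.
λ = 2 n t / (m + ½). The fourth-longest wavelength is m = 3: λ = 2 × 1.92 × 494 / 3.50 = 542 nm.

542 nm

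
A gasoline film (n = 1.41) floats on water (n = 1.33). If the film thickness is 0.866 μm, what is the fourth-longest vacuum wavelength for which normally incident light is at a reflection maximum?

698 nm

Top surface (1.0 → 1.41): reflection off a higher-index medium gives a half-wave phase shift.
Ray reflecting at the bottom interface goes from n = 1.41 toward n = 1.33: no phase shift.
Exactly one π shift → a net half-wave offset.
For maximum reflection here: 2 n t = (m + ½) λ.
λ = 2 n t / (m + ½). The fourth-longest wavelength is m = 3: λ = 2 × 1.41 × 866 / 3.50 = 698 nm.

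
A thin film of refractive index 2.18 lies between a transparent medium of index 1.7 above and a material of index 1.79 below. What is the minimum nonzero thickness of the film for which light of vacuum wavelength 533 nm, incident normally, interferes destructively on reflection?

At the upper boundary (n = 1.7 to n = 2.18) the reflected ray undergoes a half-wave phase shift.
At the lower boundary (n = 2.18 to n = 1.79) the reflected ray undergoes no phase shift.
The two reflections differ by half a wavelength.
So the condition for destructive reflection is 2 n t = m λ.
Minimum nonzero at m = 1: t = λ / (2 n) = 533 / (2 × 2.18) = 122 nm.

122 nm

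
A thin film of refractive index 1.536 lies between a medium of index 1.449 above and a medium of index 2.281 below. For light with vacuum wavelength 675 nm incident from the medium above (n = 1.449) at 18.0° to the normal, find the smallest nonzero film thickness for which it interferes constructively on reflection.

At the upper boundary (n = 1.449 to n = 1.536) the reflected ray undergoes a half-wave phase shift.
At the lower boundary (n = 1.536 to n = 2.281) the reflected ray undergoes a half-wave phase shift.
Net: no relative phase inversion (both shifts match).
With no net inversion, constructive interference in reflection requires 2 n t cos θ_r = m λ.
Snell's law: 1.449 sin 18.0° = 1.536 sin θ_r → sin θ_r = 0.292, cos θ_r = 0.957.
Minimum nonzero at m = 1: t = λ / (2 n cos θ_r) = 675 / (2 × 1.536 × 0.957) = 230 nm.

230 nm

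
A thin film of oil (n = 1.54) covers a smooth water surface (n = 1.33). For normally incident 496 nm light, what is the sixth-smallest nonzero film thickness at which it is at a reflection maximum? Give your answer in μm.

0.886 μm

At the upper boundary (n = 1.0 to n = 1.54) the reflected ray undergoes a half-wave phase shift.
Bottom surface (1.54 → 1.33): reflection off a lower-index medium gives no phase shift.
The two reflections differ by half a wavelength.
With one net inversion, constructive interference in reflection requires 2 n t = (m + ½) λ.
The sixth-smallest nonzero thickness corresponds to m = 5: t = (m + ½) λ / (2 n) = 5.50 × 496 / (2 × 1.54) = 886 nm.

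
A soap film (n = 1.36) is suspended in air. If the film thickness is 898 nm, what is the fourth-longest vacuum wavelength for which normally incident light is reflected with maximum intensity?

698 nm

Top surface (1.0 → 1.36): reflection off a higher-index medium gives a half-wave phase shift.
Ray reflecting at the bottom interface goes from n = 1.36 toward n = 1.0: no phase shift.
Net: one phase inversion between the two reflected rays.
So the condition for constructive reflection is 2 n t = (m + ½) λ.
λ = 2 n t / (m + ½). The fourth-longest wavelength is m = 3: λ = 2 × 1.36 × 898 / 3.50 = 698 nm.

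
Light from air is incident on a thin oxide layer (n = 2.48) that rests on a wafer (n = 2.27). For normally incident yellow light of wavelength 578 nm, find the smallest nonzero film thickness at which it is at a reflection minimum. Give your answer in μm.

Ray reflecting at the top interface goes from n = 1.0 toward n = 2.48: a half-wave phase shift.
At the lower boundary (n = 2.48 to n = 2.27) the reflected ray undergoes no phase shift.
Exactly one π shift → a net half-wave offset.
So the condition for destructive reflection is 2 n t = m λ.
Minimum nonzero at m = 1: t = λ / (2 n) = 578 / (2 × 2.48) = 117 nm.

0.117 μm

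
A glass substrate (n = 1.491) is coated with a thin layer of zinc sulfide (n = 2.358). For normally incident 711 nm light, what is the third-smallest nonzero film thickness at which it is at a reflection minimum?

452 nm

At the upper boundary (n = 1.0 to n = 2.358) the reflected ray undergoes a half-wave phase shift.
Ray reflecting at the bottom interface goes from n = 2.358 toward n = 1.491: no phase shift.
Exactly one π shift → a net half-wave offset.
So the condition for destructive reflection is 2 n t = m λ.
The third-smallest nonzero thickness corresponds to m = 3: t = m λ / (2 n) = 3.00 × 711 / (2 × 2.358) = 452 nm.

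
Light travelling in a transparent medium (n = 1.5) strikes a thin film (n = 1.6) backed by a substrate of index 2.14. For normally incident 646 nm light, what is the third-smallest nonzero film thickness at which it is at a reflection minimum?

Ray reflecting at the top interface goes from n = 1.5 toward n = 1.6: a half-wave phase shift.
At the lower boundary (n = 1.6 to n = 2.14) the reflected ray undergoes a half-wave phase shift.
Zero or two π shifts → no net half-wave offset.
With no net inversion, destructive interference in reflection requires 2 n t = (m + ½) λ.
The third-smallest nonzero thickness corresponds to m = 2: t = (m + ½) λ / (2 n) = 2.50 × 646 / (2 × 1.6) = 505 nm.

505 nm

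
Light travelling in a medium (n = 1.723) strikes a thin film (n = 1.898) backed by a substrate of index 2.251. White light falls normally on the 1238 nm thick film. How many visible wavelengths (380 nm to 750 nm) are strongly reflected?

6

Top surface (1.723 → 1.898): reflection off a higher-index medium gives a half-wave phase shift.
Ray reflecting at the bottom interface goes from n = 1.898 toward n = 2.251: a half-wave phase shift.
Net: no relative phase inversion (both shifts match).
For maximum reflection here: 2 n t = m λ.
λ = 2 n t / m = 4699 / m nm.
m=6: 783 nm (IR); m=7: 671 nm (visible); m=8: 587 nm (visible); m=9: 522 nm (visible); m=10: 470 nm (visible); m=11: 427 nm (visible); m=12: 392 nm (visible); m=13: 361 nm (UV).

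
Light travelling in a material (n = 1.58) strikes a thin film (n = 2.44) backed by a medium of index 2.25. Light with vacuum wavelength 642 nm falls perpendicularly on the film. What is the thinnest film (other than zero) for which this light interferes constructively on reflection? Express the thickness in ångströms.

At the upper boundary (n = 1.58 to n = 2.44) the reflected ray undergoes a half-wave phase shift.
At the lower boundary (n = 2.44 to n = 2.25) the reflected ray undergoes no phase shift.
Net: one phase inversion between the two reflected rays.
So the condition for constructive reflection is 2 n t = (m + ½) λ.
Minimum at m = 0: t = λ / (4 n) = 642 / (4 × 2.44) = 65.8 nm.

658 Å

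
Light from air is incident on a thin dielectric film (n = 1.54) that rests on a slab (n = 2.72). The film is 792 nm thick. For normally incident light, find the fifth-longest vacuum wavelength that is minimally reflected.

542 nm

Ray reflecting at the top interface goes from n = 1.0 toward n = 1.54: a half-wave phase shift.
Bottom surface (1.54 → 2.72): reflection off a higher-index medium gives a half-wave phase shift.
The two reflections carry the same phase change, so no net offset.
With no net inversion, destructive interference in reflection requires 2 n t = (m + ½) λ.
λ = 2 n t / (m + ½). The fifth-longest wavelength is m = 4: λ = 2 × 1.54 × 792 / 4.50 = 542 nm.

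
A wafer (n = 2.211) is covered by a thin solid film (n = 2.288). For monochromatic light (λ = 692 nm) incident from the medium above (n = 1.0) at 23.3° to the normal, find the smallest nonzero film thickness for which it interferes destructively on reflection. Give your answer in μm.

Ray reflecting at the top interface goes from n = 1.0 toward n = 2.288: a half-wave phase shift.
Ray reflecting at the bottom interface goes from n = 2.288 toward n = 2.211: no phase shift.
Net: one phase inversion between the two reflected rays.
So the condition for destructive reflection is 2 n t cos θ_r = m λ.
Snell's law: 1.0 sin 23.3° = 2.288 sin θ_r → sin θ_r = 0.173, cos θ_r = 0.985.
Minimum nonzero at m = 1: t = λ / (2 n cos θ_r) = 692 / (2 × 2.288 × 0.985) = 154 nm.

0.154 μm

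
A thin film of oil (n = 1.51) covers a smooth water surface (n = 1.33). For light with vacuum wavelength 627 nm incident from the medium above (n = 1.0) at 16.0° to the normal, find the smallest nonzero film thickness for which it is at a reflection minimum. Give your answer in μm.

0.211 μm

Top surface (1.0 → 1.51): reflection off a higher-index medium gives a half-wave phase shift.
At the lower boundary (n = 1.51 to n = 1.33) the reflected ray undergoes no phase shift.
The two reflections differ by half a wavelength.
So the condition for destructive reflection is 2 n t cos θ_r = m λ.
Snell's law: 1.0 sin 16.0° = 1.51 sin θ_r → sin θ_r = 0.183, cos θ_r = 0.983.
Minimum nonzero at m = 1: t = λ / (2 n cos θ_r) = 627 / (2 × 1.51 × 0.983) = 211 nm.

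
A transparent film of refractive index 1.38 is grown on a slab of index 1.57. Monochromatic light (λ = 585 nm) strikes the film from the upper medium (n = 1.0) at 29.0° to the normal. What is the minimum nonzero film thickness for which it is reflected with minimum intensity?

Top surface (1.0 → 1.38): reflection off a higher-index medium gives a half-wave phase shift.
Ray reflecting at the bottom interface goes from n = 1.38 toward n = 1.57: a half-wave phase shift.
The two reflections carry the same phase change, so no net offset.
For weak reflection here: 2 n t cos θ_r = (m + ½) λ.
Snell's law: 1.0 sin 29.0° = 1.38 sin θ_r → sin θ_r = 0.351, cos θ_r = 0.936.
Minimum at m = 0: t = λ / (4 n cos θ_r) = 585 / (4 × 1.38 × 0.936) = 113 nm.

113 nm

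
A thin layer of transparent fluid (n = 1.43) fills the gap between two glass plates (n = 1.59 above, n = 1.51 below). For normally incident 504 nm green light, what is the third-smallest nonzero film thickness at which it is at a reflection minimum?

At the upper boundary (n = 1.59 to n = 1.43) the reflected ray undergoes no phase shift.
Bottom surface (1.43 → 1.51): reflection off a higher-index medium gives a half-wave phase shift.
Exactly one π shift → a net half-wave offset.
So the condition for destructive reflection is 2 n t = m λ.
The third-smallest nonzero thickness corresponds to m = 3: t = m λ / (2 n) = 3.00 × 504 / (2 × 1.43) = 529 nm.

529 nm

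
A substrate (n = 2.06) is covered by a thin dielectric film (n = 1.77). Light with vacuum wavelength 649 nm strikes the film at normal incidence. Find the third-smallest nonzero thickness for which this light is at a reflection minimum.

458 nm

At the upper boundary (n = 1.0 to n = 1.77) the reflected ray undergoes a half-wave phase shift.
Bottom surface (1.77 → 2.06): reflection off a higher-index medium gives a half-wave phase shift.
The two reflections carry the same phase change, so no net offset.
With no net inversion, destructive interference in reflection requires 2 n t = (m + ½) λ.
The third-smallest nonzero thickness corresponds to m = 2: t = (m + ½) λ / (2 n) = 2.50 × 649 / (2 × 1.77) = 458 nm.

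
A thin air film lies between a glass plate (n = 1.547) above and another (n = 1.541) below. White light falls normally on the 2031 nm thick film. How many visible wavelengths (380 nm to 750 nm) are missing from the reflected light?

At the upper boundary (n = 1.547 to n = 1.0) the reflected ray undergoes no phase shift.
Ray reflecting at the bottom interface goes from n = 1.0 toward n = 1.541: a half-wave phase shift.
The two reflections differ by half a wavelength.
For minimum reflection here: 2 n t = m λ.
λ = 2 n t / m = 4062 / m nm.
m=5: 812 nm (IR); m=6: 677 nm (visible); m=7: 580 nm (visible); m=8: 508 nm (visible); m=9: 451 nm (visible); m=10: 406 nm (visible); m=11: 369 nm (UV).

5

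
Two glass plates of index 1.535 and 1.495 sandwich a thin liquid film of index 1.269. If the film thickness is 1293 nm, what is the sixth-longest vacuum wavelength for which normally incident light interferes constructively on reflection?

597 nm

At the upper boundary (n = 1.535 to n = 1.269) the reflected ray undergoes no phase shift.
Bottom surface (1.269 → 1.495): reflection off a higher-index medium gives a half-wave phase shift.
The two reflections differ by half a wavelength.
So the condition for constructive reflection is 2 n t = (m + ½) λ.
λ = 2 n t / (m + ½). The sixth-longest wavelength is m = 5: λ = 2 × 1.269 × 1293 / 5.50 = 597 nm.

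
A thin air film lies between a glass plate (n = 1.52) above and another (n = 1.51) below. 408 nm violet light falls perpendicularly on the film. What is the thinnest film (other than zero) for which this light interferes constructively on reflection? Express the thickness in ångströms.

1020 Å

Ray reflecting at the top interface goes from n = 1.52 toward n = 1.0: no phase shift.
Ray reflecting at the bottom interface goes from n = 1.0 toward n = 1.51: a half-wave phase shift.
Exactly one π shift → a net half-wave offset.
So the condition for constructive reflection is 2 n t = (m + ½) λ.
Minimum at m = 0: t = λ / (4 n) = 408 / (4 × 1.0) = 102 nm.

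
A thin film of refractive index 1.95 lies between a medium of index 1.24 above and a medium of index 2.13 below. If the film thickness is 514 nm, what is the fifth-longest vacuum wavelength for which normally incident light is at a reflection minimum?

At the upper boundary (n = 1.24 to n = 1.95) the reflected ray undergoes a half-wave phase shift.
At the lower boundary (n = 1.95 to n = 2.13) the reflected ray undergoes a half-wave phase shift.
Net: no relative phase inversion (both shifts match).
With no net inversion, destructive interference in reflection requires 2 n t = (m + ½) λ.
λ = 2 n t / (m + ½). The fifth-longest wavelength is m = 4: λ = 2 × 1.95 × 514 / 4.50 = 445 nm.

445 nm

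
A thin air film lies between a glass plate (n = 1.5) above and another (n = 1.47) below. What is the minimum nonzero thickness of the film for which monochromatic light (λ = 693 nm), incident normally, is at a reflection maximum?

At the upper boundary (n = 1.5 to n = 1.0) the reflected ray undergoes no phase shift.
Ray reflecting at the bottom interface goes from n = 1.0 toward n = 1.47: a half-wave phase shift.
The two reflections differ by half a wavelength.
For strong reflection here: 2 n t = (m + ½) λ.
Minimum at m = 0: t = λ / (4 n) = 693 / (4 × 1.0) = 173 nm.

173 nm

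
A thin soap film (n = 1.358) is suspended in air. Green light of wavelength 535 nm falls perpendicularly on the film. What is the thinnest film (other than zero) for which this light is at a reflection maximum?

Ray reflecting at the top interface goes from n = 1.0 toward n = 1.358: a half-wave phase shift.
At the lower boundary (n = 1.358 to n = 1.0) the reflected ray undergoes no phase shift.
Net: one phase inversion between the two reflected rays.
For bright reflection here: 2 n t = (m + ½) λ.
Minimum at m = 0: t = λ / (4 n) = 535 / (4 × 1.358) = 98.5 nm.

98.5 nm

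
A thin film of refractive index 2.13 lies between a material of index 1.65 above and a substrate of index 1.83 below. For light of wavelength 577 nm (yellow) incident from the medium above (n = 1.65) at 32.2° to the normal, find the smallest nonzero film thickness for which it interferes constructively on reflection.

74.4 nm

At the upper boundary (n = 1.65 to n = 2.13) the reflected ray undergoes a half-wave phase shift.
Ray reflecting at the bottom interface goes from n = 2.13 toward n = 1.83: no phase shift.
Exactly one π shift → a net half-wave offset.
With one net inversion, constructive interference in reflection requires 2 n t cos θ_r = (m + ½) λ.
Snell's law: 1.65 sin 32.2° = 2.13 sin θ_r → sin θ_r = 0.413, cos θ_r = 0.911.
Minimum at m = 0: t = λ / (4 n cos θ_r) = 577 / (4 × 2.13 × 0.911) = 74.4 nm.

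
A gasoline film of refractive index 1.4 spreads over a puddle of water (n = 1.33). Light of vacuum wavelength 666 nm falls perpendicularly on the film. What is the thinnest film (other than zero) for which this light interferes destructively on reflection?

238 nm

Top surface (1.0 → 1.4): reflection off a higher-index medium gives a half-wave phase shift.
Ray reflecting at the bottom interface goes from n = 1.4 toward n = 1.33: no phase shift.
Exactly one π shift → a net half-wave offset.
So the condition for destructive reflection is 2 n t = m λ.
Minimum nonzero at m = 1: t = λ / (2 n) = 666 / (2 × 1.4) = 238 nm.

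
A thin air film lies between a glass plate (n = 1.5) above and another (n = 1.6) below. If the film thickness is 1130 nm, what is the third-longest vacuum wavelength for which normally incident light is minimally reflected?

753 nm

At the upper boundary (n = 1.5 to n = 1.0) the reflected ray undergoes no phase shift.
At the lower boundary (n = 1.0 to n = 1.6) the reflected ray undergoes a half-wave phase shift.
The two reflections differ by half a wavelength.
So the condition for destructive reflection is 2 n t = m λ.
λ = 2 n t / m. The third-longest wavelength is m = 3: λ = 2 × 1.0 × 1130 / 3.00 = 753 nm.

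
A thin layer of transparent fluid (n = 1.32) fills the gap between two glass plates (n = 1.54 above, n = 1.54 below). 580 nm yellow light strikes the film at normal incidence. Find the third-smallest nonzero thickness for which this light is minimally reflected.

659 nm

Top surface (1.54 → 1.32): reflection off a lower-index medium gives no phase shift.
At the lower boundary (n = 1.32 to n = 1.54) the reflected ray undergoes a half-wave phase shift.
Exactly one π shift → a net half-wave offset.
So the condition for destructive reflection is 2 n t = m λ.
The third-smallest nonzero thickness corresponds to m = 3: t = m λ / (2 n) = 3.00 × 580 / (2 × 1.32) = 659 nm.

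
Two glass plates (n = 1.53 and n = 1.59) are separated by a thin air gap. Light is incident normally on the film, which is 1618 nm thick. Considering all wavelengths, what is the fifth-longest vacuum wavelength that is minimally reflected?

647 nm

Ray reflecting at the top interface goes from n = 1.53 toward n = 1.0: no phase shift.
Ray reflecting at the bottom interface goes from n = 1.0 toward n = 1.59: a half-wave phase shift.
The two reflections differ by half a wavelength.
For dark reflection here: 2 n t = m λ.
λ = 2 n t / m. The fifth-longest wavelength is m = 5: λ = 2 × 1.0 × 1618 / 5.00 = 647 nm.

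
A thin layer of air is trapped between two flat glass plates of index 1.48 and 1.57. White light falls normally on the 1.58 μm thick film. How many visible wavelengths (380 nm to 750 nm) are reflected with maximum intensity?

4

Top surface (1.48 → 1.0): reflection off a lower-index medium gives no phase shift.
At the lower boundary (n = 1.0 to n = 1.57) the reflected ray undergoes a half-wave phase shift.
Net: one phase inversion between the two reflected rays.
For bright reflection here: 2 n t = (m + ½) λ.
λ = 2 n t / (m + ½) = 3160 / (m + ½) nm.
m=3: 903 nm (IR); m=4: 702 nm (visible); m=5: 575 nm (visible); m=6: 486 nm (visible); m=7: 421 nm (visible); m=8: 372 nm (UV).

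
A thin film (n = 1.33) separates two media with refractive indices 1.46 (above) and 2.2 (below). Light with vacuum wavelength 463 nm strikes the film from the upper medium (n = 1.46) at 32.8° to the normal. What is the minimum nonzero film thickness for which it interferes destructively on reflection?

Top surface (1.46 → 1.33): reflection off a lower-index medium gives no phase shift.
Ray reflecting at the bottom interface goes from n = 1.33 toward n = 2.2: a half-wave phase shift.
Net: one phase inversion between the two reflected rays.
With one net inversion, destructive interference in reflection requires 2 n t cos θ_r = m λ.
Snell's law: 1.46 sin 32.8° = 1.33 sin θ_r → sin θ_r = 0.595, cos θ_r = 0.804.
Minimum nonzero at m = 1: t = λ / (2 n cos θ_r) = 463 / (2 × 1.33 × 0.804) = 216 nm.

216 nm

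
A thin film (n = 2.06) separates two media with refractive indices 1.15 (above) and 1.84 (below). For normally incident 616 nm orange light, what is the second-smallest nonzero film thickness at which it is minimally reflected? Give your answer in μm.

Top surface (1.15 → 2.06): reflection off a higher-index medium gives a half-wave phase shift.
Ray reflecting at the bottom interface goes from n = 2.06 toward n = 1.84: no phase shift.
Exactly one π shift → a net half-wave offset.
For weak reflection here: 2 n t = m λ.
The second-smallest nonzero thickness corresponds to m = 2: t = m λ / (2 n) = 2.00 × 616 / (2 × 2.06) = 299 nm.

0.299 μm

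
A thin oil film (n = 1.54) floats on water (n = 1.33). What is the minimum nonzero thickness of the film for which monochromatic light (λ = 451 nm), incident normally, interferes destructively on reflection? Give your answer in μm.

0.146 μm

At the upper boundary (n = 1.0 to n = 1.54) the reflected ray undergoes a half-wave phase shift.
Bottom surface (1.54 → 1.33): reflection off a lower-index medium gives no phase shift.
Net: one phase inversion between the two reflected rays.
So the condition for destructive reflection is 2 n t = m λ.
Minimum nonzero at m = 1: t = λ / (2 n) = 451 / (2 × 1.54) = 146 nm.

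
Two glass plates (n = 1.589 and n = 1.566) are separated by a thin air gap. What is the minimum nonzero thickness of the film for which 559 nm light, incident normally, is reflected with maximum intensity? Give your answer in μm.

0.140 μm

Top surface (1.589 → 1.0): reflection off a lower-index medium gives no phase shift.
Ray reflecting at the bottom interface goes from n = 1.0 toward n = 1.566: a half-wave phase shift.
Net: one phase inversion between the two reflected rays.
For maximum reflection here: 2 n t = (m + ½) λ.
Minimum at m = 0: t = λ / (4 n) = 559 / (4 × 1.0) = 140 nm.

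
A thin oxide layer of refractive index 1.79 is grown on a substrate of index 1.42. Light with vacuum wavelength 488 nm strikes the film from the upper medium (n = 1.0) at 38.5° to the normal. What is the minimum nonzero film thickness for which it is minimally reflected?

145 nm

Top surface (1.0 → 1.79): reflection off a higher-index medium gives a half-wave phase shift.
Ray reflecting at the bottom interface goes from n = 1.79 toward n = 1.42: no phase shift.
Net: one phase inversion between the two reflected rays.
For minimum reflection here: 2 n t cos θ_r = m λ.
Snell's law: 1.0 sin 38.5° = 1.79 sin θ_r → sin θ_r = 0.348, cos θ_r = 0.938.
Minimum nonzero at m = 1: t = λ / (2 n cos θ_r) = 488 / (2 × 1.79 × 0.938) = 145 nm.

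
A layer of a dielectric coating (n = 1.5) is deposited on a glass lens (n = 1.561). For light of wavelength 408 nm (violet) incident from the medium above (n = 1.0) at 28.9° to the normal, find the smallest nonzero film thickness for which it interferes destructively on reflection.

71.8 nm

Top surface (1.0 → 1.5): reflection off a higher-index medium gives a half-wave phase shift.
Bottom surface (1.5 → 1.561): reflection off a higher-index medium gives a half-wave phase shift.
Net: no relative phase inversion (both shifts match).
For dark reflection here: 2 n t cos θ_r = (m + ½) λ.
Snell's law: 1.0 sin 28.9° = 1.5 sin θ_r → sin θ_r = 0.322, cos θ_r = 0.947.
Minimum at m = 0: t = λ / (4 n cos θ_r) = 408 / (4 × 1.5 × 0.947) = 71.8 nm.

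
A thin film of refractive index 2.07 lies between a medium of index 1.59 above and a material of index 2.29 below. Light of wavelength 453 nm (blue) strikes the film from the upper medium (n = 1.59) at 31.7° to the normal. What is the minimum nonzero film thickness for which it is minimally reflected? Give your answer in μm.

0.0598 μm

At the upper boundary (n = 1.59 to n = 2.07) the reflected ray undergoes a half-wave phase shift.
Bottom surface (2.07 → 2.29): reflection off a higher-index medium gives a half-wave phase shift.
Zero or two π shifts → no net half-wave offset.
For dark reflection here: 2 n t cos θ_r = (m + ½) λ.
Snell's law: 1.59 sin 31.7° = 2.07 sin θ_r → sin θ_r = 0.404, cos θ_r = 0.915.
Minimum at m = 0: t = λ / (4 n cos θ_r) = 453 / (4 × 2.07 × 0.915) = 59.8 nm.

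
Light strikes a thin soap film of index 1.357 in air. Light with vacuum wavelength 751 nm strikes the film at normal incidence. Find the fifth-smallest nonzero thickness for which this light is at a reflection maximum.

At the upper boundary (n = 1.0 to n = 1.357) the reflected ray undergoes a half-wave phase shift.
At the lower boundary (n = 1.357 to n = 1.0) the reflected ray undergoes no phase shift.
The two reflections differ by half a wavelength.
With one net inversion, constructive interference in reflection requires 2 n t = (m + ½) λ.
The fifth-smallest nonzero thickness corresponds to m = 4: t = (m + ½) λ / (2 n) = 4.50 × 751 / (2 × 1.357) = 1245 nm.

1245 nm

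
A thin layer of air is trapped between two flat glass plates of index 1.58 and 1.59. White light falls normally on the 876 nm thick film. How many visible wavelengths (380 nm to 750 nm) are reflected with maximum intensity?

3

Ray reflecting at the top interface goes from n = 1.58 toward n = 1.0: no phase shift.
At the lower boundary (n = 1.0 to n = 1.59) the reflected ray undergoes a half-wave phase shift.
The two reflections differ by half a wavelength.
With one net inversion, constructive interference in reflection requires 2 n t = (m + ½) λ.
λ = 2 n t / (m + ½) = 1752 / (m + ½) nm.
m=1: 1168 nm (IR); m=2: 701 nm (visible); m=3: 501 nm (visible); m=4: 389 nm (visible); m=5: 319 nm (UV).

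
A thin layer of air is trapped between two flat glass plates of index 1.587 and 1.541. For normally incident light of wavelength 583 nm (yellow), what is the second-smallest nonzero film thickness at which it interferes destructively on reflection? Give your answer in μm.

At the upper boundary (n = 1.587 to n = 1.0) the reflected ray undergoes no phase shift.
Ray reflecting at the bottom interface goes from n = 1.0 toward n = 1.541: a half-wave phase shift.
The two reflections differ by half a wavelength.
With one net inversion, destructive interference in reflection requires 2 n t = m λ.
The second-smallest nonzero thickness corresponds to m = 2: t = m λ / (2 n) = 2.00 × 583 / (2 × 1.0) = 583 nm.

0.583 μm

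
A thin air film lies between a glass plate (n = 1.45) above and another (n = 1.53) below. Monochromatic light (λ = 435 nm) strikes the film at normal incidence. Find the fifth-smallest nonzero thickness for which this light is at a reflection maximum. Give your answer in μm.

At the upper boundary (n = 1.45 to n = 1.0) the reflected ray undergoes no phase shift.
At the lower boundary (n = 1.0 to n = 1.53) the reflected ray undergoes a half-wave phase shift.
Exactly one π shift → a net half-wave offset.
With one net inversion, constructive interference in reflection requires 2 n t = (m + ½) λ.
The fifth-smallest nonzero thickness corresponds to m = 4: t = (m + ½) λ / (2 n) = 4.50 × 435 / (2 × 1.0) = 979 nm.

0.979 μm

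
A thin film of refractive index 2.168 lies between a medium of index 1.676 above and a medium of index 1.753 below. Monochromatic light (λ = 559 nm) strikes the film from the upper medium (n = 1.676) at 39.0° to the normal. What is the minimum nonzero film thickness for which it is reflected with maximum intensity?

73.8 nm

Ray reflecting at the top interface goes from n = 1.676 toward n = 2.168: a half-wave phase shift.
Bottom surface (2.168 → 1.753): reflection off a lower-index medium gives no phase shift.
Exactly one π shift → a net half-wave offset.
For strong reflection here: 2 n t cos θ_r = (m + ½) λ.
Snell's law: 1.676 sin 39.0° = 2.168 sin θ_r → sin θ_r = 0.487, cos θ_r = 0.874.
Minimum at m = 0: t = λ / (4 n cos θ_r) = 559 / (4 × 2.168 × 0.874) = 73.8 nm.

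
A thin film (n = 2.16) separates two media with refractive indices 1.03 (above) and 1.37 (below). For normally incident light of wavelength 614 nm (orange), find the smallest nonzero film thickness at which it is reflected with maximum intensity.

Ray reflecting at the top interface goes from n = 1.03 toward n = 2.16: a half-wave phase shift.
At the lower boundary (n = 2.16 to n = 1.37) the reflected ray undergoes no phase shift.
Exactly one π shift → a net half-wave offset.
So the condition for constructive reflection is 2 n t = (m + ½) λ.
Minimum at m = 0: t = λ / (4 n) = 614 / (4 × 2.16) = 71.1 nm.

71.1 nm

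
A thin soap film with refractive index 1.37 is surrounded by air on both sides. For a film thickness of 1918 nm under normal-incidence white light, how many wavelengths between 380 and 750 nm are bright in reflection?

7

Top surface (1.0 → 1.37): reflection off a higher-index medium gives a half-wave phase shift.
At the lower boundary (n = 1.37 to n = 1.0) the reflected ray undergoes no phase shift.
Exactly one π shift → a net half-wave offset.
For bright reflection here: 2 n t = (m + ½) λ.
λ = 2 n t / (m + ½) = 5255 / (m + ½) nm.
m=6: 809 nm (IR); m=7: 701 nm (visible); m=8: 618 nm (visible); m=9: 553 nm (visible); m=10: 501 nm (visible); m=11: 457 nm (visible); m=12: 420 nm (visible); m=13: 389 nm (visible); m=14: 362 nm (UV).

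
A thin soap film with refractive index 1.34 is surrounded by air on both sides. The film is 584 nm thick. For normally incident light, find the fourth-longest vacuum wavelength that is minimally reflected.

391 nm

Ray reflecting at the top interface goes from n = 1.0 toward n = 1.34: a half-wave phase shift.
Ray reflecting at the bottom interface goes from n = 1.34 toward n = 1.0: no phase shift.
Exactly one π shift → a net half-wave offset.
For minimum reflection here: 2 n t = m λ.
λ = 2 n t / m. The fourth-longest wavelength is m = 4: λ = 2 × 1.34 × 584 / 4.00 = 391 nm.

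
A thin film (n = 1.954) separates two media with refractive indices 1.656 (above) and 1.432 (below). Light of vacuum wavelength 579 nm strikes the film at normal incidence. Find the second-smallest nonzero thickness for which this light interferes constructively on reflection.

Top surface (1.656 → 1.954): reflection off a higher-index medium gives a half-wave phase shift.
Bottom surface (1.954 → 1.432): reflection off a lower-index medium gives no phase shift.
Exactly one π shift → a net half-wave offset.
With one net inversion, constructive interference in reflection requires 2 n t = (m + ½) λ.
The second-smallest nonzero thickness corresponds to m = 1: t = (m + ½) λ / (2 n) = 1.50 × 579 / (2 × 1.954) = 222 nm.

222 nm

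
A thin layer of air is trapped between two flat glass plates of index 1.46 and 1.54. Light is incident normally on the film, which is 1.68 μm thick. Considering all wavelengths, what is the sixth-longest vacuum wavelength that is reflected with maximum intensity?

At the upper boundary (n = 1.46 to n = 1.0) the reflected ray undergoes no phase shift.
At the lower boundary (n = 1.0 to n = 1.54) the reflected ray undergoes a half-wave phase shift.
Exactly one π shift → a net half-wave offset.
With one net inversion, constructive interference in reflection requires 2 n t = (m + ½) λ.
λ = 2 n t / (m + ½). The sixth-longest wavelength is m = 5: λ = 2 × 1.0 × 1680 / 5.50 = 611 nm.

611 nm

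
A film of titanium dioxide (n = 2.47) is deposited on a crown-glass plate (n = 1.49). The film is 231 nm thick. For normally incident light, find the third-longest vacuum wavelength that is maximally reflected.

Ray reflecting at the top interface goes from n = 1.0 toward n = 2.47: a half-wave phase shift.
At the lower boundary (n = 2.47 to n = 1.49) the reflected ray undergoes no phase shift.
Exactly one π shift → a net half-wave offset.
For maximum reflection here: 2 n t = (m + ½) λ.
λ = 2 n t / (m + ½). The third-longest wavelength is m = 2: λ = 2 × 2.47 × 231 / 2.50 = 456 nm.

456 nm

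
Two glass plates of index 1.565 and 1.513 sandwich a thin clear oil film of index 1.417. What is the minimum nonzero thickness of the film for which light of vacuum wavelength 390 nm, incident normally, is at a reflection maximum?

68.8 nm

Ray reflecting at the top interface goes from n = 1.565 toward n = 1.417: no phase shift.
Bottom surface (1.417 → 1.513): reflection off a higher-index medium gives a half-wave phase shift.
Exactly one π shift → a net half-wave offset.
For strong reflection here: 2 n t = (m + ½) λ.
Minimum at m = 0: t = λ / (4 n) = 390 / (4 × 1.417) = 68.8 nm.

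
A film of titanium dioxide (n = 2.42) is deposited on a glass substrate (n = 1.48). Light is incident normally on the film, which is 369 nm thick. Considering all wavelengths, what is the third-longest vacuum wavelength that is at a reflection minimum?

595 nm

Ray reflecting at the top interface goes from n = 1.0 toward n = 2.42: a half-wave phase shift.
Ray reflecting at the bottom interface goes from n = 2.42 toward n = 1.48: no phase shift.
Net: one phase inversion between the two reflected rays.
So the condition for destructive reflection is 2 n t = m λ.
λ = 2 n t / m. The third-longest wavelength is m = 3: λ = 2 × 2.42 × 369 / 3.00 = 595 nm.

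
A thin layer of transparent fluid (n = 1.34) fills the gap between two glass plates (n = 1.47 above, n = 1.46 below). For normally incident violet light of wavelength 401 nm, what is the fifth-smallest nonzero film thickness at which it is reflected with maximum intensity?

At the upper boundary (n = 1.47 to n = 1.34) the reflected ray undergoes no phase shift.
At the lower boundary (n = 1.34 to n = 1.46) the reflected ray undergoes a half-wave phase shift.
Exactly one π shift → a net half-wave offset.
With one net inversion, constructive interference in reflection requires 2 n t = (m + ½) λ.
The fifth-smallest nonzero thickness corresponds to m = 4: t = (m + ½) λ / (2 n) = 4.50 × 401 / (2 × 1.34) = 673 nm.

673 nm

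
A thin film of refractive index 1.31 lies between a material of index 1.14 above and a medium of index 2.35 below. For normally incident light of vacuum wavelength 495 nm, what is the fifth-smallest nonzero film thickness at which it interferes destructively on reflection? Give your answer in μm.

At the upper boundary (n = 1.14 to n = 1.31) the reflected ray undergoes a half-wave phase shift.
Ray reflecting at the bottom interface goes from n = 1.31 toward n = 2.35: a half-wave phase shift.
Zero or two π shifts → no net half-wave offset.
For minimum reflection here: 2 n t = (m + ½) λ.
The fifth-smallest nonzero thickness corresponds to m = 4: t = (m + ½) λ / (2 n) = 4.50 × 495 / (2 × 1.31) = 850 nm.

0.850 μm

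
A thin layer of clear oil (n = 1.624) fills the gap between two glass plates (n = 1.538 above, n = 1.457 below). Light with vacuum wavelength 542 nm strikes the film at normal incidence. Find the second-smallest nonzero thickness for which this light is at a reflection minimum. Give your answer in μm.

0.334 μm

Ray reflecting at the top interface goes from n = 1.538 toward n = 1.624: a half-wave phase shift.
At the lower boundary (n = 1.624 to n = 1.457) the reflected ray undergoes no phase shift.
Exactly one π shift → a net half-wave offset.
So the condition for destructive reflection is 2 n t = m λ.
The second-smallest nonzero thickness corresponds to m = 2: t = m λ / (2 n) = 2.00 × 542 / (2 × 1.624) = 334 nm.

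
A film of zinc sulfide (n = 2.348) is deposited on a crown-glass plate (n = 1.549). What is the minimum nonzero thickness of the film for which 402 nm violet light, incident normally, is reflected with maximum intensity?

Top surface (1.0 → 2.348): reflection off a higher-index medium gives a half-wave phase shift.
Bottom surface (2.348 → 1.549): reflection off a lower-index medium gives no phase shift.
Net: one phase inversion between the two reflected rays.
So the condition for constructive reflection is 2 n t = (m + ½) λ.
Minimum at m = 0: t = λ / (4 n) = 402 / (4 × 2.348) = 42.8 nm.

42.8 nm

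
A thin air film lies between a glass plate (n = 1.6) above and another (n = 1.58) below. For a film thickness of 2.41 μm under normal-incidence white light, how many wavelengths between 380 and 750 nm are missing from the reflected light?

Ray reflecting at the top interface goes from n = 1.6 toward n = 1.0: no phase shift.
Bottom surface (1.0 → 1.58): reflection off a higher-index medium gives a half-wave phase shift.
The two reflections differ by half a wavelength.
So the condition for destructive reflection is 2 n t = m λ.
λ = 2 n t / m = 4820 / m nm.
m=6: 803 nm (IR); m=7: 689 nm (visible); m=8: 603 nm (visible); m=9: 536 nm (visible); m=10: 482 nm (visible); m=11: 438 nm (visible); m=12: 402 nm (visible); m=13: 371 nm (UV).

6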